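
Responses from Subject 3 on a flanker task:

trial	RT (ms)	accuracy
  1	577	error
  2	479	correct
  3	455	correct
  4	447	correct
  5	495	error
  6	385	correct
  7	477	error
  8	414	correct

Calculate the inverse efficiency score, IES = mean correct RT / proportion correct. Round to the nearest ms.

Correct trials (n=5): 479, 455, 447, 385, 414
Mean correct RT = 2180/5 = 436.0000 ms
Proportion correct = 5/8
IES = 436.0000 / (5/8) = 697.600 ms

698 ms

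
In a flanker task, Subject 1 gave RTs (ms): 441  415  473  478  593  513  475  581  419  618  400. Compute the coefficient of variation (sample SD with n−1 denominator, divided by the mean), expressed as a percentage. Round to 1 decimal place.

15.4%

n = 11, Σ = 5406, M = 491.4545
Σ(x−M)² = 57604.727; s = √(57604.727/10) = 75.8978
CV = 75.8978 / 491.4545 = 0.15443 = 15.443%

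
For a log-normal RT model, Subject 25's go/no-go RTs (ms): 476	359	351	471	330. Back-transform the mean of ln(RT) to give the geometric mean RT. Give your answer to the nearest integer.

ln(RT): 6.1654, 5.8833, 5.8608, 6.1549, 5.7991
Mean ln(RT) = 29.8635/5 = 5.97270
Geometric mean = exp(5.97270) = 392.56 ms

393 ms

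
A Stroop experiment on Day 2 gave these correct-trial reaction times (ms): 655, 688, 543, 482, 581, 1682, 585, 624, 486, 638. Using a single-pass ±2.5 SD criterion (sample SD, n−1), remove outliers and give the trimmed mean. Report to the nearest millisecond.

587 ms

n = 10, ΣRT = 6964, M = 696.400
Σ(x−M)² = 1121338.40; s = √(1121338.40/9) = 352.978
Cutoffs: 696.400 ± 2.5·352.978 → [-186.0, 1578.8]
Outside: 1682 → excluded.
Retained (n=9): Σ = 5282, mean = 5282/9 = 586.889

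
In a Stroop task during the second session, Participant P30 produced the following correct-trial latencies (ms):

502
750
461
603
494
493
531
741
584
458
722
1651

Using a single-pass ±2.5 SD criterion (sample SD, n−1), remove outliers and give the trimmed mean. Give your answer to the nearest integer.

576 ms

n = 12, ΣRT = 7990, M = 665.833
Σ(x−M)² = 1186657.67; s = √(1186657.67/11) = 328.448
Cutoffs: 665.833 ± 2.5·328.448 → [-155.3, 1487.0]
Outside: 1651 → excluded.
Retained (n=11): Σ = 6339, mean = 6339/11 = 576.273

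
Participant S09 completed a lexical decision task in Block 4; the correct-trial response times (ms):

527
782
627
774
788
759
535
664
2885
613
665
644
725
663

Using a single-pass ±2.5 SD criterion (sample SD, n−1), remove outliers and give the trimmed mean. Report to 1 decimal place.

n = 14, ΣRT = 11651, M = 832.214
Σ(x−M)² = 4630624.36; s = √(4630624.36/13) = 596.827
Cutoffs: 832.214 ± 2.5·596.827 → [-659.9, 2324.3]
Outside: 2885 → excluded.
Retained (n=13): Σ = 8766, mean = 8766/13 = 674.308

674.3 ms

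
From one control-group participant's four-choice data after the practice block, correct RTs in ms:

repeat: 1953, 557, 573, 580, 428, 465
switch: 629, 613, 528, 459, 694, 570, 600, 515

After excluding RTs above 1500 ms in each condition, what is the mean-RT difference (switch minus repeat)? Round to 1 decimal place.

55.4 ms

repeat: exclude 1953
M(repeat) = 2603/5 = 520.600
M(switch) = 4608/8 = 576.000
Difference = 576.000 − 520.600 = 55.400 ms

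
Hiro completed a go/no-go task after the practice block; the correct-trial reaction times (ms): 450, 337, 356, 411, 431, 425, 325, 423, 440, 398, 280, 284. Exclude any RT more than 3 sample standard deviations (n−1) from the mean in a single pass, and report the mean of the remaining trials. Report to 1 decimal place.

380.0 ms

n = 12, ΣRT = 4560, M = 380.000
Σ(x−M)² = 40926.00; s = √(40926.00/11) = 60.996
Cutoffs: 380.000 ± 3·60.996 → [197.0, 563.0]
No RTs fall outside the cutoffs; all 12 retained. Mean = 4560/12 = 380.000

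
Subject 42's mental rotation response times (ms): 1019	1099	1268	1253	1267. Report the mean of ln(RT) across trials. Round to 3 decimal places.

ln(RT): 6.9266, 7.0022, 7.1452, 7.1333, 7.1444
Σ ln(RT) = 35.3516
Mean = 35.3516/5 = 7.07033

7.070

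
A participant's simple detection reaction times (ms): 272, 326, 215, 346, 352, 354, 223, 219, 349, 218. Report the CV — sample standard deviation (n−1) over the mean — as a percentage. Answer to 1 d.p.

22.1%

n = 10, Σ = 2874, M = 287.4000
Σ(x−M)² = 36448.400; s = √(36448.400/9) = 63.6382
CV = 63.6382 / 287.4000 = 0.22143 = 22.143%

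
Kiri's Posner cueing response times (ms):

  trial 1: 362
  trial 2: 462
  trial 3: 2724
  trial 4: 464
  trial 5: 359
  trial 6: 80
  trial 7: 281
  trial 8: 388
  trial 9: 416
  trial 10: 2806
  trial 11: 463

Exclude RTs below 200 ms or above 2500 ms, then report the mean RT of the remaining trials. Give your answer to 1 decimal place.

Excluded: 80, 2724, 2806
Retained (n=8): Σ = 3195
Mean = 3195/8 = 399.3750

399.4 ms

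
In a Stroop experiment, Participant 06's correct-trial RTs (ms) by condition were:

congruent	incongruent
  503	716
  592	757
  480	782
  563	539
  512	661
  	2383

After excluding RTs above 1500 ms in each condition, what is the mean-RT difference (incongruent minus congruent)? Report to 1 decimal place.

incongruent: exclude 2383
M(congruent) = 2650/5 = 530.000
M(incongruent) = 3455/5 = 691.000
Difference = 691.000 − 530.000 = 161.000 ms

161.0 ms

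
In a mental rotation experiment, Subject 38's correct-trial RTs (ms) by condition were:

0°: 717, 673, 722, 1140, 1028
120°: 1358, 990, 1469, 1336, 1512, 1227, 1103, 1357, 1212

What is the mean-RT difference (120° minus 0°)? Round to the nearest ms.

429 ms

M(0°) = 4280/5 = 856.000
M(120°) = 11564/9 = 1284.889
Difference = 1284.889 − 856.000 = 428.889 ms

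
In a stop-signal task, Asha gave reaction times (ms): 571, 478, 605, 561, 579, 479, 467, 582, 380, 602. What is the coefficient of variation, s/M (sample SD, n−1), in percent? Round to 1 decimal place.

n = 10, Σ = 5304, M = 530.4000
Σ(x−M)² = 50328.400; s = √(50328.400/9) = 74.7800
CV = 74.7800 / 530.4000 = 0.14099 = 14.099%

14.1%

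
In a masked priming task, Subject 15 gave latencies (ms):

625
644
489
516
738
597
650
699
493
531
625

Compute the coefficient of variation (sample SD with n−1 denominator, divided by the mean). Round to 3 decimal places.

0.139

n = 11, Σ = 6607, M = 600.6364
Σ(x−M)² = 70122.545; s = √(70122.545/10) = 83.7392
CV = 83.7392 / 600.6364 = 0.13942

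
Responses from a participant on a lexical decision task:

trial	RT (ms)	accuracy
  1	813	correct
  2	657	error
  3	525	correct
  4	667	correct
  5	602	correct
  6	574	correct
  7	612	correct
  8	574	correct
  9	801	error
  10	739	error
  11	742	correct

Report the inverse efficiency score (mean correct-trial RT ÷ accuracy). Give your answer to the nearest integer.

Correct trials (n=8): 813, 525, 667, 602, 574, 612, 574, 742
Mean correct RT = 5109/8 = 638.6250 ms
Proportion correct = 8/11
IES = 638.6250 / (8/11) = 878.109 ms

878 ms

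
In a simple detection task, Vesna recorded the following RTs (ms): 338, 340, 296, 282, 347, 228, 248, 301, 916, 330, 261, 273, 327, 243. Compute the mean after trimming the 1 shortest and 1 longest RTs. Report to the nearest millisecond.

Sorted: 228, 243, 248, 261, 273, 282, 296, 301, 327, 330, 338, 340, 347, 916
Drop lowest 1 (228) and highest 1 (916)
Remaining (n=12): Σ = 3586, mean = 3586/12 = 298.833

299 ms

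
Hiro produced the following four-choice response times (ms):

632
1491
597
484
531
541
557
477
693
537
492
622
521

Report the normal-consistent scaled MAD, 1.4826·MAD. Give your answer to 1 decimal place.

Sorted: 477, 484, 492, 521, 531, 537, 541, 557, 597, 622, 632, 693, 1491 → median = 541
|x − 541| sorted: 0, 4, 10, 16, 20, 49, 56, 57, 64, 81, 91, 152, 950 → MAD = 56
Robust SD ≈ 1.4826 × 56 = 83.026

83.0 ms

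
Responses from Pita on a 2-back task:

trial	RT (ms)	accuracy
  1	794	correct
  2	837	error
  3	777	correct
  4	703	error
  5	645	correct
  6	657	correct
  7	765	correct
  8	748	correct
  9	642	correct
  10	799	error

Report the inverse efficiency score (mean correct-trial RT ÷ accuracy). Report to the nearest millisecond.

Correct trials (n=7): 794, 777, 645, 657, 765, 748, 642
Mean correct RT = 5028/7 = 718.2857 ms
Proportion correct = 7/10
IES = 718.2857 / (7/10) = 1026.122 ms

1026 ms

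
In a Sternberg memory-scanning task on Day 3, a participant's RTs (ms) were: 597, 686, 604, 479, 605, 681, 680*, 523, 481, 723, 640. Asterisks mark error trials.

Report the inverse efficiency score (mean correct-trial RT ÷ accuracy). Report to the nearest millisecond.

Correct trials (n=10): 597, 686, 604, 479, 605, 681, 523, 481, 723, 640
Mean correct RT = 6019/10 = 601.9000 ms
Proportion correct = 10/11
IES = 601.9000 / (10/11) = 662.090 ms

662 ms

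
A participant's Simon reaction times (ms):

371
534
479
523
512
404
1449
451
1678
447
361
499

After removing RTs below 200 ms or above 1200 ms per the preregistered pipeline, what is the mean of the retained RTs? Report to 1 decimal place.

458.1 ms

Excluded: 1449, 1678
Retained (n=10): Σ = 4581
Mean = 4581/10 = 458.1000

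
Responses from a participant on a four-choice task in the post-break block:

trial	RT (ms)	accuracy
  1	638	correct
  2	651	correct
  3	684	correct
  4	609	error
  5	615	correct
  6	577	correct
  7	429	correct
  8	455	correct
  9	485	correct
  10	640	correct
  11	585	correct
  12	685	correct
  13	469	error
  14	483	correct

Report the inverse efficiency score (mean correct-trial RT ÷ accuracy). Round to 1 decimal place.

Correct trials (n=12): 638, 651, 684, 615, 577, 429, 455, 485, 640, 585, 685, 483
Mean correct RT = 6927/12 = 577.2500 ms
Proportion correct = 12/14
IES = 577.2500 / (12/14) = 673.458 ms

673.5 ms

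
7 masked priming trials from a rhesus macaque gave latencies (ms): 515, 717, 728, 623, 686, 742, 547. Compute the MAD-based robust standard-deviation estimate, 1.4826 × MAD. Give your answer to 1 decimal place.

Sorted: 515, 547, 623, 686, 717, 728, 742 → median = 686
|x − 686| sorted: 0, 31, 42, 56, 63, 139, 171 → MAD = 56
Robust SD ≈ 1.4826 × 56 = 83.026

83.0 ms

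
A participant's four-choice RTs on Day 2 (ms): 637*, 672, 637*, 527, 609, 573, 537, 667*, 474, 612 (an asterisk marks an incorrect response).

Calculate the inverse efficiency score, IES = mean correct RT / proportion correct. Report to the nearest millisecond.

817 ms

Correct trials (n=7): 672, 527, 609, 573, 537, 474, 612
Mean correct RT = 4004/7 = 572.0000 ms
Proportion correct = 7/10
IES = 572.0000 / (7/10) = 817.143 ms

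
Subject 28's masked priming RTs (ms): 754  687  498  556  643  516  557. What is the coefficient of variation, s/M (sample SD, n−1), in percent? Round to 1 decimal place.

15.8%

n = 7, Σ = 4211, M = 601.5714
Σ(x−M)² = 54361.714; s = √(54361.714/6) = 95.1855
CV = 95.1855 / 601.5714 = 0.15823 = 15.823%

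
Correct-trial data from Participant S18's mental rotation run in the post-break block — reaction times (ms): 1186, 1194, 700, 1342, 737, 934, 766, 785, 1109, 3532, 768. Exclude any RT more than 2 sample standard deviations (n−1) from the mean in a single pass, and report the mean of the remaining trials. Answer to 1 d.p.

952.1 ms

n = 11, ΣRT = 13053, M = 1186.636
Σ(x−M)² = 6547266.55; s = √(6547266.55/10) = 809.152
Cutoffs: 1186.636 ± 2·809.152 → [-431.7, 2804.9]
Outside: 3532 → excluded.
Retained (n=10): Σ = 9521, mean = 9521/10 = 952.100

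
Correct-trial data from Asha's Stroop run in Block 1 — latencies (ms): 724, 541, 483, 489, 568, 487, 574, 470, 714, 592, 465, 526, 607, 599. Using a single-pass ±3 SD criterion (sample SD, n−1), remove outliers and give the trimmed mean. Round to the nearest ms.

n = 14, ΣRT = 7839, M = 559.929
Σ(x−M)² = 90566.93; s = √(90566.93/13) = 83.467
Cutoffs: 559.929 ± 3·83.467 → [309.5, 810.3]
No RTs fall outside the cutoffs; all 14 retained. Mean = 7839/14 = 559.929

560 ms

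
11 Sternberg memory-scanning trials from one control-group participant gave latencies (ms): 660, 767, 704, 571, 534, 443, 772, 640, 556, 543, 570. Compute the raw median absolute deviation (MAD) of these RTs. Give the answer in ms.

Sorted: 443, 534, 543, 556, 570, 571, 640, 660, 704, 767, 772 → median = 571
|x − 571|: 89, 196, 133, 0, 37, 128, 201, 69, 15, 28, 1
Sorted deviations: 0, 1, 15, 28, 37, 69, 89, 128, 133, 196, 201 → MAD = 69

69 ms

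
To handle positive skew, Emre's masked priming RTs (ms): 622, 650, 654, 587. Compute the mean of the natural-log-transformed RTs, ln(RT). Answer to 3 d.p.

6.442

ln(RT): 6.4329, 6.4770, 6.4831, 6.3750
Σ ln(RT) = 25.7680
Mean = 25.7680/4 = 6.44201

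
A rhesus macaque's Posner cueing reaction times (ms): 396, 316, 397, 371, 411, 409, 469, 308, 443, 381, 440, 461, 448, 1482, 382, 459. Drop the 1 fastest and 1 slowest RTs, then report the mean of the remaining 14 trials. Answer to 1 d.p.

413.1 ms

Sorted: 308, 316, 371, 381, 382, 396, 397, 409, 411, 440, 443, 448, 459, 461, 469, 1482
Drop lowest 1 (308) and highest 1 (1482)
Remaining (n=14): Σ = 5783, mean = 5783/14 = 413.071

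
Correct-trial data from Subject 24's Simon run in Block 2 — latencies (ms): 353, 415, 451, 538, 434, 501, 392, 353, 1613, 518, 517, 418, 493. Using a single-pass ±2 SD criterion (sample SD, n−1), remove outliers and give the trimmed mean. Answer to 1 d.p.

n = 13, ΣRT = 6996, M = 538.154
Σ(x−M)² = 1297539.69; s = √(1297539.69/12) = 328.829
Cutoffs: 538.154 ± 2·328.829 → [-119.5, 1195.8]
Outside: 1613 → excluded.
Retained (n=12): Σ = 5383, mean = 5383/12 = 448.583

448.6 ms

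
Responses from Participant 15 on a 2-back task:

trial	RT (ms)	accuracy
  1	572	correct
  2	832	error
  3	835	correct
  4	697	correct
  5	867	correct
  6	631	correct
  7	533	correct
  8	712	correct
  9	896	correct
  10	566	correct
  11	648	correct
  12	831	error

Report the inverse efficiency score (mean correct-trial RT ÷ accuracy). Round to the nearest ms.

Correct trials (n=10): 572, 835, 697, 867, 631, 533, 712, 896, 566, 648
Mean correct RT = 6957/10 = 695.7000 ms
Proportion correct = 10/12
IES = 695.7000 / (10/12) = 834.840 ms

835 ms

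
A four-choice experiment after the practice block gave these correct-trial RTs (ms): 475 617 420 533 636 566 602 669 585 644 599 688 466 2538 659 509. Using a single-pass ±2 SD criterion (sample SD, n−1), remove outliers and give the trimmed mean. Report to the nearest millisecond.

578 ms

n = 16, ΣRT = 11206, M = 700.375
Σ(x−M)² = 3694285.75; s = √(3694285.75/15) = 496.272
Cutoffs: 700.375 ± 2·496.272 → [-292.2, 1692.9]
Outside: 2538 → excluded.
Retained (n=15): Σ = 8668, mean = 8668/15 = 577.867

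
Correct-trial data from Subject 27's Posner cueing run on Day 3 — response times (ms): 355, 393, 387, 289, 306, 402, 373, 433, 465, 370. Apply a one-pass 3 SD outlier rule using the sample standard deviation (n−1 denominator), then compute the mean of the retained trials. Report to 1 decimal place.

n = 10, ΣRT = 3773, M = 377.300
Σ(x−M)² = 25194.10; s = √(25194.10/9) = 52.909
Cutoffs: 377.300 ± 3·52.909 → [218.6, 536.0]
No RTs fall outside the cutoffs; all 10 retained. Mean = 3773/10 = 377.300

377.3 ms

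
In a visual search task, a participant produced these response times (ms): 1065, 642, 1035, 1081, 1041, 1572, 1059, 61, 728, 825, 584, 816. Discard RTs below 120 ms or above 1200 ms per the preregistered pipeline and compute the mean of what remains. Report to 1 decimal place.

887.6 ms

Excluded: 61, 1572
Retained (n=10): Σ = 8876
Mean = 8876/10 = 887.6000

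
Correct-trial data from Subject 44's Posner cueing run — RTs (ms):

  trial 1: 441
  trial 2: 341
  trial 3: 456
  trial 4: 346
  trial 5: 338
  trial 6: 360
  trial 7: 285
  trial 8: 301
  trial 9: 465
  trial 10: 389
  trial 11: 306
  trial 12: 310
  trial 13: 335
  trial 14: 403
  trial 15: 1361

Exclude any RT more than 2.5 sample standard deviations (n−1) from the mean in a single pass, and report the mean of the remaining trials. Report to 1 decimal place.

n = 15, ΣRT = 6437, M = 429.133
Σ(x−M)² = 975989.73; s = √(975989.73/14) = 264.033
Cutoffs: 429.133 ± 2.5·264.033 → [-230.9, 1089.2]
Outside: 1361 → excluded.
Retained (n=14): Σ = 5076, mean = 5076/14 = 362.571

362.6 ms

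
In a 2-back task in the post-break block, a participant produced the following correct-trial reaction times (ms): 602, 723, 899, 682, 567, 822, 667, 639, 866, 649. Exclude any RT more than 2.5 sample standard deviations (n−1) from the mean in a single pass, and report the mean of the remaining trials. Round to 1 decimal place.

n = 10, ΣRT = 7116, M = 711.600
Σ(x−M)² = 116252.40; s = √(116252.40/9) = 113.653
Cutoffs: 711.600 ± 2.5·113.653 → [427.5, 995.7]
No RTs fall outside the cutoffs; all 10 retained. Mean = 7116/10 = 711.600

711.6 ms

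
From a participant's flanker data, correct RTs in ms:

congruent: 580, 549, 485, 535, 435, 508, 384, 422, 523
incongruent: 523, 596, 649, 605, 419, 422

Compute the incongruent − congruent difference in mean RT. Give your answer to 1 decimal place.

44.4 ms

M(congruent) = 4421/9 = 491.222
M(incongruent) = 3214/6 = 535.667
Difference = 535.667 − 491.222 = 44.444 ms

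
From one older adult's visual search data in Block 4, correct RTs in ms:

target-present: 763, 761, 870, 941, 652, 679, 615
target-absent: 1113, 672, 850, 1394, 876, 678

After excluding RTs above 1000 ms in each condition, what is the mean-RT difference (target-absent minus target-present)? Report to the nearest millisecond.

target-absent: exclude 1113, 1394
M(target-present) = 5281/7 = 754.429
M(target-absent) = 3076/4 = 769.000
Difference = 769.000 − 754.429 = 14.571 ms

15 ms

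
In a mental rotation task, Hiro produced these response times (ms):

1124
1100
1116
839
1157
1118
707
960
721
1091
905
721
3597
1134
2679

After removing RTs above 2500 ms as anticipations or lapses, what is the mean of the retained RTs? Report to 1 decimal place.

976.4 ms

Excluded: 2679, 3597
Retained (n=13): Σ = 12693
Mean = 12693/13 = 976.3846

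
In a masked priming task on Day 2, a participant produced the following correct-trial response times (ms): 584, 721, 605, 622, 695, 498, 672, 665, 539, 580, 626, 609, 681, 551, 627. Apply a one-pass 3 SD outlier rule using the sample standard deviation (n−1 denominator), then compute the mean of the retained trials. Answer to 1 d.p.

618.3 ms

n = 15, ΣRT = 9275, M = 618.333
Σ(x−M)² = 53771.33; s = √(53771.33/14) = 61.974
Cutoffs: 618.333 ± 3·61.974 → [432.4, 804.3]
No RTs fall outside the cutoffs; all 15 retained. Mean = 9275/15 = 618.333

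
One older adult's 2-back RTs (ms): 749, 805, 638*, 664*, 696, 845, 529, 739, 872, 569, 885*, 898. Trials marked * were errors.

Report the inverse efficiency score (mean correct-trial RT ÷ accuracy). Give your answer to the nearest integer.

Correct trials (n=9): 749, 805, 696, 845, 529, 739, 872, 569, 898
Mean correct RT = 6702/9 = 744.6667 ms
Proportion correct = 9/12
IES = 744.6667 / (9/12) = 992.889 ms

993 ms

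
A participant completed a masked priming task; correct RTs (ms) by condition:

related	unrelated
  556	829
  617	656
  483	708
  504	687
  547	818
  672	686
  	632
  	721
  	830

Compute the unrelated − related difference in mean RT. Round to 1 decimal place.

166.5 ms

M(related) = 3379/6 = 563.167
M(unrelated) = 6567/9 = 729.667
Difference = 729.667 − 563.167 = 166.500 ms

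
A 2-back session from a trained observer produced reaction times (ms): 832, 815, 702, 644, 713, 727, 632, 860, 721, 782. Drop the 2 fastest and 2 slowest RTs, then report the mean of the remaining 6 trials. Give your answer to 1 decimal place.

743.3 ms

Sorted: 632, 644, 702, 713, 721, 727, 782, 815, 832, 860
Drop lowest 2 (632, 644) and highest 2 (832, 860)
Remaining (n=6): Σ = 4460, mean = 4460/6 = 743.333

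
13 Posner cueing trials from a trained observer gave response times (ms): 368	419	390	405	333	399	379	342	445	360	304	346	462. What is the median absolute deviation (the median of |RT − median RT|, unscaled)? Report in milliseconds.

Sorted: 304, 333, 342, 346, 360, 368, 379, 390, 399, 405, 419, 445, 462 → median = 379
|x − 379|: 11, 40, 11, 26, 46, 20, 0, 37, 66, 19, 75, 33, 83
Sorted deviations: 0, 11, 11, 19, 20, 26, 33, 37, 40, 46, 66, 75, 83 → MAD = 33

33 ms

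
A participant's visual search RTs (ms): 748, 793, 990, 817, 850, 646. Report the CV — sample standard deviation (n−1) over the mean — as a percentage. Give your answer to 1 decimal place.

n = 6, Σ = 4844, M = 807.3333
Σ(x−M)² = 65035.333; s = √(65035.333/5) = 114.0485
CV = 114.0485 / 807.3333 = 0.14127 = 14.127%

14.1%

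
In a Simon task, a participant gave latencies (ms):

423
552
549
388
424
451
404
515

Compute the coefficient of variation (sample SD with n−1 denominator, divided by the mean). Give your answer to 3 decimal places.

0.142

n = 8, Σ = 3706, M = 463.2500
Σ(x−M)² = 30391.500; s = √(30391.500/7) = 65.8911
CV = 65.8911 / 463.2500 = 0.14224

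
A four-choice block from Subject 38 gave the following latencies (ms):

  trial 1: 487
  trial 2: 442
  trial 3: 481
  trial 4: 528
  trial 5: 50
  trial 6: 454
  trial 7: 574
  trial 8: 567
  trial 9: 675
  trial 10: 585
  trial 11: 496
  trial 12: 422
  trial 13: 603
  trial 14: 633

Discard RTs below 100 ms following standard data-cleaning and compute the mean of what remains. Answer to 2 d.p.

Excluded: 50
Retained (n=13): Σ = 6947
Mean = 6947/13 = 534.3846

534.38 ms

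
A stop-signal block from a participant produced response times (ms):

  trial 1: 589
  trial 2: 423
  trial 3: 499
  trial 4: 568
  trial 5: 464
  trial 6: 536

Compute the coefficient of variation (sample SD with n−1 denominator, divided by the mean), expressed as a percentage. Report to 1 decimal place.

n = 6, Σ = 3079, M = 513.1667
Σ(x−M)² = 20026.833; s = √(20026.833/5) = 63.2880
CV = 63.2880 / 513.1667 = 0.12333 = 12.333%

12.3%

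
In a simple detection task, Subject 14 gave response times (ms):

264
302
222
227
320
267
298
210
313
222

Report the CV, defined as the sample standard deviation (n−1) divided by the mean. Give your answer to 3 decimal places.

0.159

n = 10, Σ = 2645, M = 264.5000
Σ(x−M)² = 15956.500; s = √(15956.500/9) = 42.1063
CV = 42.1063 / 264.5000 = 0.15919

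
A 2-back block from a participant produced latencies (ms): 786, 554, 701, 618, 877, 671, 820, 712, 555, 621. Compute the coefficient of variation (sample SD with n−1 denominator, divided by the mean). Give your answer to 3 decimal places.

n = 10, Σ = 6915, M = 691.5000
Σ(x−M)² = 108694.500; s = √(108694.500/9) = 109.8962
CV = 109.8962 / 691.5000 = 0.15892

0.159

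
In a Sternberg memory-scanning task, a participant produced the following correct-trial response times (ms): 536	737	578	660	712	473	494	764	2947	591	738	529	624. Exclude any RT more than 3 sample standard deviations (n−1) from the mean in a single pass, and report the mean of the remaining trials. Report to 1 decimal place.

619.7 ms

n = 13, ΣRT = 10383, M = 798.692
Σ(x−M)² = 5113682.77; s = √(5113682.77/12) = 652.794
Cutoffs: 798.692 ± 3·652.794 → [-1159.7, 2757.1]
Outside: 2947 → excluded.
Retained (n=12): Σ = 7436, mean = 7436/12 = 619.667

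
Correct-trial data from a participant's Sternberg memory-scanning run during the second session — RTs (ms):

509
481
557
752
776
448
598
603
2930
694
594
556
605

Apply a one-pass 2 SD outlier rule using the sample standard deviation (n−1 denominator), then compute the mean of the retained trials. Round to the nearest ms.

598 ms

n = 13, ΣRT = 10103, M = 777.154
Σ(x−M)² = 5133235.69; s = √(5133235.69/12) = 654.041
Cutoffs: 777.154 ± 2·654.041 → [-530.9, 2085.2]
Outside: 2930 → excluded.
Retained (n=12): Σ = 7173, mean = 7173/12 = 597.750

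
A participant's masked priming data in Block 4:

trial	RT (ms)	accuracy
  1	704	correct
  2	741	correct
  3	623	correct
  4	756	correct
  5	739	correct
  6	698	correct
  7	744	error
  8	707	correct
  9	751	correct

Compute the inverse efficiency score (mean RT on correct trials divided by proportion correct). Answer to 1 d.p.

804.2 ms

Correct trials (n=8): 704, 741, 623, 756, 739, 698, 707, 751
Mean correct RT = 5719/8 = 714.8750 ms
Proportion correct = 8/9
IES = 714.8750 / (8/9) = 804.234 ms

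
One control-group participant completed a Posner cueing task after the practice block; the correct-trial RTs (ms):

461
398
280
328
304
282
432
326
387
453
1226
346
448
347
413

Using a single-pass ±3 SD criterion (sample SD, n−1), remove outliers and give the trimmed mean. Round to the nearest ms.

372 ms

n = 15, ΣRT = 6431, M = 428.733
Σ(x−M)² = 734016.93; s = √(734016.93/14) = 228.976
Cutoffs: 428.733 ± 3·228.976 → [-258.2, 1115.7]
Outside: 1226 → excluded.
Retained (n=14): Σ = 5205, mean = 5205/14 = 371.786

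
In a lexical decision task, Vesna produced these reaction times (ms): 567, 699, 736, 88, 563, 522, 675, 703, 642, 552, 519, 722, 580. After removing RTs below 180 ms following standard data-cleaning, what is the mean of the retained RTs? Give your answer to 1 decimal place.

Excluded: 88
Retained (n=12): Σ = 7480
Mean = 7480/12 = 623.3333

623.3 ms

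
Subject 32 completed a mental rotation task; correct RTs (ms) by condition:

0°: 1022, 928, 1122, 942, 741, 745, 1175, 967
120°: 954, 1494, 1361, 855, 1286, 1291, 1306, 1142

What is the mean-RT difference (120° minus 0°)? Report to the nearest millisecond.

M(0°) = 7642/8 = 955.250
M(120°) = 9689/8 = 1211.125
Difference = 1211.125 − 955.250 = 255.875 ms

256 ms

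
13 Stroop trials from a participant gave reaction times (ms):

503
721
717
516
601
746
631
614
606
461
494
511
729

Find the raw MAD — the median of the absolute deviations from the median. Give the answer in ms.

103 ms

Sorted: 461, 494, 503, 511, 516, 601, 606, 614, 631, 717, 721, 729, 746 → median = 606
|x − 606|: 103, 115, 111, 90, 5, 140, 25, 8, 0, 145, 112, 95, 123
Sorted deviations: 0, 5, 8, 25, 90, 95, 103, 111, 112, 115, 123, 140, 145 → MAD = 103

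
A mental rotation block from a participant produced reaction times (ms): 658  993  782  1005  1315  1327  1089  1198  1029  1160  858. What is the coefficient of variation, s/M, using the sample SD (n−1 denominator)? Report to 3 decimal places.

n = 11, Σ = 11414, M = 1037.6364
Σ(x−M)² = 448864.545; s = √(448864.545/10) = 211.8642
CV = 211.8642 / 1037.6364 = 0.20418

0.204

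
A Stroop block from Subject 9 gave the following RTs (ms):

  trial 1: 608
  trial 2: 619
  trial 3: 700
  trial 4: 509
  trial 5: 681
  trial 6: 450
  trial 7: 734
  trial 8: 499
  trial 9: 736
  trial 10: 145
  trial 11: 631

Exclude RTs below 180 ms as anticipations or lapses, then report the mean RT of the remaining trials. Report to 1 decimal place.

Excluded: 145
Retained (n=10): Σ = 6167
Mean = 6167/10 = 616.7000

616.7 ms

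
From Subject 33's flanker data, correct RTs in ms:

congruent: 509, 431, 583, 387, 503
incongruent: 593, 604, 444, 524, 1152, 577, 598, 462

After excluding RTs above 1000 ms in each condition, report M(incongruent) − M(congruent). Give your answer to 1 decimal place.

incongruent: exclude 1152
M(congruent) = 2413/5 = 482.600
M(incongruent) = 3802/7 = 543.143
Difference = 543.143 − 482.600 = 60.543 ms

60.5 ms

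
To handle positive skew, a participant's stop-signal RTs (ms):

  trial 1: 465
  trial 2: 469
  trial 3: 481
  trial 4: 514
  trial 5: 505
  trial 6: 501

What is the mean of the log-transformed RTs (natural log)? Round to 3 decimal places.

6.192

ln(RT): 6.1420, 6.1506, 6.1759, 6.2422, 6.2246, 6.2166
Σ ln(RT) = 37.1519
Mean = 37.1519/6 = 6.19198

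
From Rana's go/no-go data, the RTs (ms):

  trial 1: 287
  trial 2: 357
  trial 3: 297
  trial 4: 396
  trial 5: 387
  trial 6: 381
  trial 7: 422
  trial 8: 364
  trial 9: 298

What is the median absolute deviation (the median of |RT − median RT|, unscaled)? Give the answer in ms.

32 ms

Sorted: 287, 297, 298, 357, 364, 381, 387, 396, 422 → median = 364
|x − 364|: 77, 7, 67, 32, 23, 17, 58, 0, 66
Sorted deviations: 0, 7, 17, 23, 32, 58, 66, 67, 77 → MAD = 32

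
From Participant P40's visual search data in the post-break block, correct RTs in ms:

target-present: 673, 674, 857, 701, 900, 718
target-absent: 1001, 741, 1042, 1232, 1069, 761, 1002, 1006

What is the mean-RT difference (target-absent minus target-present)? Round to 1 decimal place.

227.9 ms

M(target-present) = 4523/6 = 753.833
M(target-absent) = 7854/8 = 981.750
Difference = 981.750 − 753.833 = 227.917 ms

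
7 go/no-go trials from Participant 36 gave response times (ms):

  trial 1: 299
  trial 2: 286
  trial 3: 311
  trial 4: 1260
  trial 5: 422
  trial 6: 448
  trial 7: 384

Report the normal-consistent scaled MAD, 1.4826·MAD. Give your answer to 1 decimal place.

Sorted: 286, 299, 311, 384, 422, 448, 1260 → median = 384
|x − 384| sorted: 0, 38, 64, 73, 85, 98, 876 → MAD = 73
Robust SD ≈ 1.4826 × 73 = 108.230

108.2 ms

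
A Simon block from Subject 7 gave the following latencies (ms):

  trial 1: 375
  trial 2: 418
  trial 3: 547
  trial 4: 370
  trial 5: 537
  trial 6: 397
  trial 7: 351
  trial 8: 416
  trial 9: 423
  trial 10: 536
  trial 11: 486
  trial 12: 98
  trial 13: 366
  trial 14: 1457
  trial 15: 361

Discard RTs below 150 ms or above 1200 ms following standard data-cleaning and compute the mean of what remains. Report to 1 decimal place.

Excluded: 98, 1457
Retained (n=13): Σ = 5583
Mean = 5583/13 = 429.4615

429.5 ms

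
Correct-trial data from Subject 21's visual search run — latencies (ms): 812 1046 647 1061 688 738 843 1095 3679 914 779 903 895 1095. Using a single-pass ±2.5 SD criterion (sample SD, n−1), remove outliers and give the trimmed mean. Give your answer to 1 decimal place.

885.8 ms

n = 14, ΣRT = 15195, M = 1085.357
Σ(x−M)² = 7526187.21; s = √(7526187.21/13) = 760.879
Cutoffs: 1085.357 ± 2.5·760.879 → [-816.8, 2987.6]
Outside: 3679 → excluded.
Retained (n=13): Σ = 11516, mean = 11516/13 = 885.846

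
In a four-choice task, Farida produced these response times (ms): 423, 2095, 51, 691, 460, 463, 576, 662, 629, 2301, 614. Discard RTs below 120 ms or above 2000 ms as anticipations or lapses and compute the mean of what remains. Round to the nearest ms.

Excluded: 51, 2095, 2301
Retained (n=8): Σ = 4518
Mean = 4518/8 = 564.7500

565 ms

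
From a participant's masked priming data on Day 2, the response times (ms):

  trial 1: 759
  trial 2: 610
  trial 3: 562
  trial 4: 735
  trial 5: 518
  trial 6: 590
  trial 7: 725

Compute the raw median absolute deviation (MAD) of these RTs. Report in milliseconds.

92 ms

Sorted: 518, 562, 590, 610, 725, 735, 759 → median = 610
|x − 610|: 149, 0, 48, 125, 92, 20, 115
Sorted deviations: 0, 20, 48, 92, 115, 125, 149 → MAD = 92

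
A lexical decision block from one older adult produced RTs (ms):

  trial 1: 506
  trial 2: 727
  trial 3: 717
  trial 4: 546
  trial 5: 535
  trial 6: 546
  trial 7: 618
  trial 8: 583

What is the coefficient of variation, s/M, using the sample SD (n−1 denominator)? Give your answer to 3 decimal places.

0.140

n = 8, Σ = 4778, M = 597.2500
Σ(x−M)² = 49263.500; s = √(49263.500/7) = 83.8907
CV = 83.8907 / 597.2500 = 0.14046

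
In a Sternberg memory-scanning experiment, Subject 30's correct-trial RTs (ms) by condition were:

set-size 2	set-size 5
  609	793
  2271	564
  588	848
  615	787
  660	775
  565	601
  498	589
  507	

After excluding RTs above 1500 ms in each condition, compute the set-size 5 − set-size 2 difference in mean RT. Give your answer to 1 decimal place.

130.7 ms

set-size 2: exclude 2271
M(set-size 2) = 4042/7 = 577.429
M(set-size 5) = 4957/7 = 708.143
Difference = 708.143 − 577.429 = 130.714 ms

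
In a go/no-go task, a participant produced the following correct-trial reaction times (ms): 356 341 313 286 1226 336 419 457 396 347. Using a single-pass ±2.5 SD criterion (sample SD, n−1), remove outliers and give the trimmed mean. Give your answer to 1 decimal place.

n = 10, ΣRT = 4477, M = 447.700
Σ(x−M)² = 696036.10; s = √(696036.10/9) = 278.096
Cutoffs: 447.700 ± 2.5·278.096 → [-247.5, 1142.9]
Outside: 1226 → excluded.
Retained (n=9): Σ = 3251, mean = 3251/9 = 361.222

361.2 ms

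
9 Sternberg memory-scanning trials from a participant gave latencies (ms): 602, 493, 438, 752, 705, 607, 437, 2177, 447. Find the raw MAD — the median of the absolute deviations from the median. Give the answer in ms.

Sorted: 437, 438, 447, 493, 602, 607, 705, 752, 2177 → median = 602
|x − 602|: 0, 109, 164, 150, 103, 5, 165, 1575, 155
Sorted deviations: 0, 5, 103, 109, 150, 155, 164, 165, 1575 → MAD = 150

150 ms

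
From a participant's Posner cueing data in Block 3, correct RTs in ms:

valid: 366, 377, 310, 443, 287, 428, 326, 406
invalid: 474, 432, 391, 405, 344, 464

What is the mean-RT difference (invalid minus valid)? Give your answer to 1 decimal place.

50.5 ms

M(valid) = 2943/8 = 367.875
M(invalid) = 2510/6 = 418.333
Difference = 418.333 − 367.875 = 50.458 ms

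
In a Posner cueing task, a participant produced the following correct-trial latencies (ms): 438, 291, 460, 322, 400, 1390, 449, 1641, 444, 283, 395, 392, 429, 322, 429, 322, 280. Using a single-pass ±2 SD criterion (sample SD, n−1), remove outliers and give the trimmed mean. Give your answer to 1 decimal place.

n = 17, ΣRT = 8687, M = 511.000
Σ(x−M)² = 2380098.00; s = √(2380098.00/16) = 385.689
Cutoffs: 511.000 ± 2·385.689 → [-260.4, 1282.4]
Outside: 1390, 1641 → excluded.
Retained (n=15): Σ = 5656, mean = 5656/15 = 377.067

377.1 ms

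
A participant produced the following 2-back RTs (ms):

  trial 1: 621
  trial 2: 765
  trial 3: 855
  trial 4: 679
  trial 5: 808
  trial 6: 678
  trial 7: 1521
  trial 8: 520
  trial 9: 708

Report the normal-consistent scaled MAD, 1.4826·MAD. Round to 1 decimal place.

Sorted: 520, 621, 678, 679, 708, 765, 808, 855, 1521 → median = 708
|x − 708| sorted: 0, 29, 30, 57, 87, 100, 147, 188, 813 → MAD = 87
Robust SD ≈ 1.4826 × 87 = 128.986

129.0 ms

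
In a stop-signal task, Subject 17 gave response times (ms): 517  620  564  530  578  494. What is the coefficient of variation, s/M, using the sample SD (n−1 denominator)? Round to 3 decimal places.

n = 6, Σ = 3303, M = 550.5000
Σ(x−M)² = 10503.500; s = √(10503.500/5) = 45.8334
CV = 45.8334 / 550.5000 = 0.08326

0.083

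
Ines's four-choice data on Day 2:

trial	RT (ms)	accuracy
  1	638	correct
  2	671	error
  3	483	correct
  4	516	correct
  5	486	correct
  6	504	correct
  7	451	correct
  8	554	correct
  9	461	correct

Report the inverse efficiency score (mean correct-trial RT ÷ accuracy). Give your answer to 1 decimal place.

Correct trials (n=8): 638, 483, 516, 486, 504, 451, 554, 461
Mean correct RT = 4093/8 = 511.6250 ms
Proportion correct = 8/9
IES = 511.6250 / (8/9) = 575.578 ms

575.6 ms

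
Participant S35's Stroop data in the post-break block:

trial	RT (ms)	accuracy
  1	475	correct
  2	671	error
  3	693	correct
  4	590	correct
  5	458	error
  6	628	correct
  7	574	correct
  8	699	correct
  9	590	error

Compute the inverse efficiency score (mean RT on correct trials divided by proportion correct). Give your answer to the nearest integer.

Correct trials (n=6): 475, 693, 590, 628, 574, 699
Mean correct RT = 3659/6 = 609.8333 ms
Proportion correct = 6/9
IES = 609.8333 / (6/9) = 914.750 ms

915 ms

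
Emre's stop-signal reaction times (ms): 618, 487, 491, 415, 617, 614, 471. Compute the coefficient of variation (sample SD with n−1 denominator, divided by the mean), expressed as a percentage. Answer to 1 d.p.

n = 7, Σ = 3713, M = 530.4286
Σ(x−M)² = 42443.714; s = √(42443.714/6) = 84.1068
CV = 84.1068 / 530.4286 = 0.15856 = 15.856%

15.9%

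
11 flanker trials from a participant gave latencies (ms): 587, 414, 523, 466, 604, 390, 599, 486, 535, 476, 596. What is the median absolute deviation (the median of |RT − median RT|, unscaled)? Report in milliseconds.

Sorted: 390, 414, 466, 476, 486, 523, 535, 587, 596, 599, 604 → median = 523
|x − 523|: 64, 109, 0, 57, 81, 133, 76, 37, 12, 47, 73
Sorted deviations: 0, 12, 37, 47, 57, 64, 73, 76, 81, 109, 133 → MAD = 64

64 ms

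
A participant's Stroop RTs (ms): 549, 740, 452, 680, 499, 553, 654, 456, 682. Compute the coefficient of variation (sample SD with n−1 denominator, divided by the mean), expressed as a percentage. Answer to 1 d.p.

n = 9, Σ = 5265, M = 585.0000
Σ(x−M)² = 91266.000; s = √(91266.000/8) = 106.8094
CV = 106.8094 / 585.0000 = 0.18258 = 18.258%

18.3%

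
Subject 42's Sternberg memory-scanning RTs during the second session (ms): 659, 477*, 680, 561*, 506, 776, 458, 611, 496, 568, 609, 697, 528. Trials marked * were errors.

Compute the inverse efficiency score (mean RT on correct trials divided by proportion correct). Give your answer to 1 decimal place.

707.8 ms

Correct trials (n=11): 659, 680, 506, 776, 458, 611, 496, 568, 609, 697, 528
Mean correct RT = 6588/11 = 598.9091 ms
Proportion correct = 11/13
IES = 598.9091 / (11/13) = 707.802 ms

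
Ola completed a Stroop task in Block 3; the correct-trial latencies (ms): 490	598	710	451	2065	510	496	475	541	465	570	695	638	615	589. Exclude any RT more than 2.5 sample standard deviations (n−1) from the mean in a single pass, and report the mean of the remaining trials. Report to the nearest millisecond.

560 ms

n = 15, ΣRT = 9908, M = 660.533
Σ(x−M)² = 2205627.73; s = √(2205627.73/14) = 396.919
Cutoffs: 660.533 ± 2.5·396.919 → [-331.8, 1652.8]
Outside: 2065 → excluded.
Retained (n=14): Σ = 7843, mean = 7843/14 = 560.214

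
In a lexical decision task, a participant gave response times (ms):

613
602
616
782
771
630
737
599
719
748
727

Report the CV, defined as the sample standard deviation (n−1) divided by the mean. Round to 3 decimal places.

0.107

n = 11, Σ = 7544, M = 685.8182
Σ(x−M)² = 53645.636; s = √(53645.636/10) = 73.2432
CV = 73.2432 / 685.8182 = 0.10680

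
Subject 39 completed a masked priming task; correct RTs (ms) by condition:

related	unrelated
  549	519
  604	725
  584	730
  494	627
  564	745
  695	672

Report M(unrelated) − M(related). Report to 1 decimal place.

M(related) = 3490/6 = 581.667
M(unrelated) = 4018/6 = 669.667
Difference = 669.667 − 581.667 = 88.000 ms

88.0 ms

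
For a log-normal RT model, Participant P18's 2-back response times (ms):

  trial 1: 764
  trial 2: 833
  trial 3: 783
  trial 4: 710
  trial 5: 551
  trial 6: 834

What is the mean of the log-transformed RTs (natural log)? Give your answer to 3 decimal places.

6.605

ln(RT): 6.6386, 6.7250, 6.6631, 6.5653, 6.3117, 6.7262
Σ ln(RT) = 39.6300
Mean = 39.6300/6 = 6.60499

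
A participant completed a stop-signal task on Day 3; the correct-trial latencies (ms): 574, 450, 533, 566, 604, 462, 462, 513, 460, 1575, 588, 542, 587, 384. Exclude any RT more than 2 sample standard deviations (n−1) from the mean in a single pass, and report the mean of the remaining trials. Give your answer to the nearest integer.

n = 14, ΣRT = 8300, M = 592.857
Σ(x−M)² = 1094337.71; s = √(1094337.71/13) = 290.138
Cutoffs: 592.857 ± 2·290.138 → [12.6, 1173.1]
Outside: 1575 → excluded.
Retained (n=13): Σ = 6725, mean = 6725/13 = 517.308

517 ms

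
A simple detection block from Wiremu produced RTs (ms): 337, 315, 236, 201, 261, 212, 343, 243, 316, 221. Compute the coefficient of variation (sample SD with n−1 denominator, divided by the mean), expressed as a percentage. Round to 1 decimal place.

20.2%

n = 10, Σ = 2685, M = 268.5000
Σ(x−M)² = 26428.500; s = √(26428.500/9) = 54.1895
CV = 54.1895 / 268.5000 = 0.20182 = 20.182%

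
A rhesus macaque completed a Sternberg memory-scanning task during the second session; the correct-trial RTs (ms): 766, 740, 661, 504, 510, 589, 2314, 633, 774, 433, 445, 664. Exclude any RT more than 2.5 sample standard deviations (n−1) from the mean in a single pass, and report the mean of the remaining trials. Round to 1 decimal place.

610.8 ms

n = 12, ΣRT = 9033, M = 752.750
Σ(x−M)² = 2813494.25; s = √(2813494.25/11) = 505.739
Cutoffs: 752.750 ± 2.5·505.739 → [-511.6, 2017.1]
Outside: 2314 → excluded.
Retained (n=11): Σ = 6719, mean = 6719/11 = 610.818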